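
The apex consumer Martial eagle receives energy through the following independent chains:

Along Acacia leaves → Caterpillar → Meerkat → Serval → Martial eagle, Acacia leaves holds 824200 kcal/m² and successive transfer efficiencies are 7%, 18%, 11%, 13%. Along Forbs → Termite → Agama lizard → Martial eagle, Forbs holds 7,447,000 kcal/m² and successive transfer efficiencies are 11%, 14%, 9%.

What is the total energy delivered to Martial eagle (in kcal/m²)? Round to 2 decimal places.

Via Acacia leaves: 824200 × 0.07 × 0.18 × 0.11 × 0.13 = 148.504356 kcal/m²
Via Forbs: 7447000 × 0.11 × 0.14 × 0.09 = 10321.542 kcal/m²
Total at Martial eagle: 148.504356 + 10321.542 = 10470.046356 kcal/m²

10470.05 kcal/m²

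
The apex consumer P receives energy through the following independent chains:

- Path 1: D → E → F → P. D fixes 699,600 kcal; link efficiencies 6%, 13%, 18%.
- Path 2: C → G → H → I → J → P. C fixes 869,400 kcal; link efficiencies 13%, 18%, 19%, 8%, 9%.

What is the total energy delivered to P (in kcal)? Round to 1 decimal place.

1010.1 kcal

Path 1: 699600 × 0.06 × 0.13 × 0.18 = 982.2384 kcal
Path 2: 869400 × 0.13 × 0.18 × 0.19 × 0.08 × 0.09 = 27.83053728 kcal
Total at P: 982.2384 + 27.83053728 = 1010.06893728 kcal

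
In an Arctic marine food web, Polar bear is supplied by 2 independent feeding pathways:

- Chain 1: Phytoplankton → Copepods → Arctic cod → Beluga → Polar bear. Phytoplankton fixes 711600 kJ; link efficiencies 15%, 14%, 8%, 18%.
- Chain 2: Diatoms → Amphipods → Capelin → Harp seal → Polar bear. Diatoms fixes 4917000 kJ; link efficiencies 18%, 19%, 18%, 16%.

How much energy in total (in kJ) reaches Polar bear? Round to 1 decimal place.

Chain 1: 711600 × 0.15 × 0.14 × 0.08 × 0.18 = 215.18784 kJ
Chain 2: 4917000 × 0.18 × 0.19 × 0.18 × 0.16 = 4843.04832 kJ
Total at Polar bear: 215.18784 + 4843.04832 = 5058.23616 kJ

5058.2 kJ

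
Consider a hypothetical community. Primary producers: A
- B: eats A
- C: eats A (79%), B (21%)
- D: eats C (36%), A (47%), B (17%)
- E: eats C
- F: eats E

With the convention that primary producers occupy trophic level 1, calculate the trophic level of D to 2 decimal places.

B: 1 + 1 = 2
C: 1 + (0.79×1 + 0.21×2) = 2.21
D: 1 + (0.36×2.21 + 0.47×1 + 0.17×2) = 2.6056
E: 1 + 2.21 = 3.21
F: 1 + 3.21 = 4.21

2.61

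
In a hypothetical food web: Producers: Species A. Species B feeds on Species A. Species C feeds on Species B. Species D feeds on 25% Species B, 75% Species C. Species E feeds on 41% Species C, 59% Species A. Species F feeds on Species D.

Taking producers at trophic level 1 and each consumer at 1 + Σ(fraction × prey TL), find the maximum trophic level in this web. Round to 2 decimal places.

Species B: 1 + 1 = 2
Species C: 1 + 2 = 3
Species D: 1 + (0.25×2 + 0.75×3) = 3.75
Species E: 1 + (0.41×3 + 0.59×1) = 2.82
Species F: 1 + 3.75 = 4.75

4.75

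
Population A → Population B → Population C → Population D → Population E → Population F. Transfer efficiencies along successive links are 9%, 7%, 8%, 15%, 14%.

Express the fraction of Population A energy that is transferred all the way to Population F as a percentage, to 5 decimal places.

0.00106%

Product of link efficiencies: 0.09 × 0.07 × 0.08 × 0.15 × 0.14 = 0.000010584
As a percentage: 0.000010584 × 100 = 0.00106%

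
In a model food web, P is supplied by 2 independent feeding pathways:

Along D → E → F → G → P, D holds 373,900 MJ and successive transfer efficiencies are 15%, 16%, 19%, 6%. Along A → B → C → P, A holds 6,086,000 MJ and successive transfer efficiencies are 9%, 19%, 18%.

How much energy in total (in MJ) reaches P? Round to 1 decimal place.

18835.0 MJ

Via D: 373900 × 0.15 × 0.16 × 0.19 × 0.06 = 102.29904 MJ
Via A: 6086000 × 0.09 × 0.19 × 0.18 = 18732.708 MJ
Total at P: 102.29904 + 18732.708 = 18835.00704 MJ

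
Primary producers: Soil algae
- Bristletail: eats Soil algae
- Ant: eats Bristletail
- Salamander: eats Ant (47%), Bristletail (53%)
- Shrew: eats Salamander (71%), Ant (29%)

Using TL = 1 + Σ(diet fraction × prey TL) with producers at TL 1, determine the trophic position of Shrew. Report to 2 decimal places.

Bristletail: 1 + 1 = 2
Ant: 1 + 2 = 3
Salamander: 1 + (0.47×3 + 0.53×2) = 3.47
Shrew: 1 + (0.71×3.47 + 0.29×3) = 4.3337

4.33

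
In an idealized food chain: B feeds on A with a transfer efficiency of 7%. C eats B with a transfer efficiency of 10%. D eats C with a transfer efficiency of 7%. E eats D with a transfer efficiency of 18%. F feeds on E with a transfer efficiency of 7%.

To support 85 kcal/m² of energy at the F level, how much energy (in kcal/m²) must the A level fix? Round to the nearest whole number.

13767412 kcal/m²

Cumulative transfer efficiency: 0.07 × 0.1 × 0.07 × 0.18 × 0.07 = 0.000006174
A energy = 85 / 0.000006174 = 13767412 kcal/m²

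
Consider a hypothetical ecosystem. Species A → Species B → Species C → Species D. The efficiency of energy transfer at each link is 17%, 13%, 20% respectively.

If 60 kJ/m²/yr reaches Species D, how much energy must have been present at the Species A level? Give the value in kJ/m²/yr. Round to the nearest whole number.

13575 kJ/m²/yr

Cumulative transfer efficiency: 0.17 × 0.13 × 0.2 = 0.00442
Species A energy = 60 / 0.00442 = 13575 kJ/m²/yr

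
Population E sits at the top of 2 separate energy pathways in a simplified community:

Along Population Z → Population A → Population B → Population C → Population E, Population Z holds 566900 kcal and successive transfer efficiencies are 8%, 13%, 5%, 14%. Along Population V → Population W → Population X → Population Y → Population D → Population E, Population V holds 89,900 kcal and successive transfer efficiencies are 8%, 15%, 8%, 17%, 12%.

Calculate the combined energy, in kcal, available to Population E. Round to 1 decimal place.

43.0 kcal

Via Population Z: 566900 × 0.08 × 0.13 × 0.05 × 0.14 = 41.27032 kcal
Via Population V: 89900 × 0.08 × 0.15 × 0.08 × 0.17 × 0.12 = 1.7606016 kcal
Total at Population E: 41.27032 + 1.7606016 = 43.0309216 kcal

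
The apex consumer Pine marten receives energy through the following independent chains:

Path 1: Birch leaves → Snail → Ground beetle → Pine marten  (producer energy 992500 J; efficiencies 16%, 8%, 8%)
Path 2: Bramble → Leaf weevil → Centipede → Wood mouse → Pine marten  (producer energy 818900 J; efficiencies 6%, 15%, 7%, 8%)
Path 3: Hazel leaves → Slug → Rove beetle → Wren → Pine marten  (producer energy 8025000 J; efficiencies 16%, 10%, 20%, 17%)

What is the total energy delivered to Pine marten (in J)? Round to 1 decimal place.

5423.2 J

Path 1: 992500 × 0.16 × 0.08 × 0.08 = 1016.32 J
Path 2: 818900 × 0.06 × 0.15 × 0.07 × 0.08 = 41.27256 J
Path 3: 8025000 × 0.16 × 0.1 × 0.2 × 0.17 = 4365.6 J
Total at Pine marten: 1016.32 + 41.27256 + 4365.6 = 5423.19256 J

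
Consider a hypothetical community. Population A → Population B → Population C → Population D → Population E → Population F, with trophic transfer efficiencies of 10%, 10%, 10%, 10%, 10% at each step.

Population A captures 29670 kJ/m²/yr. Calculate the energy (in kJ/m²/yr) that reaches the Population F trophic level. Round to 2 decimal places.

Population B: 29670 × 0.1 = 2967 kJ/m²/yr
Population C: 2967 × 0.1 = 296.7 kJ/m²/yr
Population D: 296.7 × 0.1 = 29.67 kJ/m²/yr
Population E: 29.67 × 0.1 = 2.967 kJ/m²/yr
Population F: 2.967 × 0.1 = 0.2967 kJ/m²/yr

0.30 kJ/m²/yr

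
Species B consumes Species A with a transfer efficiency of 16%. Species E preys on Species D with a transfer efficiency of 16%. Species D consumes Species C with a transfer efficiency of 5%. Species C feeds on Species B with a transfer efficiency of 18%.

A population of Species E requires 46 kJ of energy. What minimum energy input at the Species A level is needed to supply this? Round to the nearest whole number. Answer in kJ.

199653 kJ

Cumulative transfer efficiency: 0.16 × 0.18 × 0.05 × 0.16 = 0.0002304
Species A energy = 46 / 0.0002304 = 199653 kJ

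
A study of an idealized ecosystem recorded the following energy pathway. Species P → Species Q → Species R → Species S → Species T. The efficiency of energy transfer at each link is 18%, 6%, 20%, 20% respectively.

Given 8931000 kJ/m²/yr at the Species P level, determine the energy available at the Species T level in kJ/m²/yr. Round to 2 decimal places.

3858.19 kJ/m²/yr

Species Q: 8931000 × 0.18 = 1607580 kJ/m²/yr
Species R: 1607580 × 0.06 = 96454.8 kJ/m²/yr
Species S: 96454.8 × 0.2 = 19290.96 kJ/m²/yr
Species T: 19290.96 × 0.2 = 3858.192 kJ/m²/yr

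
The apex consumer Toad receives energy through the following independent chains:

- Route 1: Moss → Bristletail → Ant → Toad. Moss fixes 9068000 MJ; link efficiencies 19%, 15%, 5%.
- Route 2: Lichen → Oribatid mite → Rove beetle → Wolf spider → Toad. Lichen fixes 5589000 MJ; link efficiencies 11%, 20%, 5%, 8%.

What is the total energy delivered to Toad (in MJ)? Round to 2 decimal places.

Route 1: 9068000 × 0.19 × 0.15 × 0.05 = 12921.9 MJ
Route 2: 5589000 × 0.11 × 0.2 × 0.05 × 0.08 = 491.832 MJ
Total at Toad: 12921.9 + 491.832 = 13413.732 MJ

13413.73 MJ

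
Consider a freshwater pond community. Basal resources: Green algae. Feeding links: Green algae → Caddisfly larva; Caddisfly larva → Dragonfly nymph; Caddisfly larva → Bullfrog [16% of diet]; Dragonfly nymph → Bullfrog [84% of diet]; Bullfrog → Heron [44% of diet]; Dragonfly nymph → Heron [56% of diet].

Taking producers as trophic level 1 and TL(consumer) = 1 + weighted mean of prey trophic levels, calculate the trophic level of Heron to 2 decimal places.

Caddisfly larva: 1 + 1 = 2
Dragonfly nymph: 1 + 2 = 3
Bullfrog: 1 + (0.16×2 + 0.84×3) = 3.84
Heron: 1 + (0.44×3.84 + 0.56×3) = 4.3696

4.37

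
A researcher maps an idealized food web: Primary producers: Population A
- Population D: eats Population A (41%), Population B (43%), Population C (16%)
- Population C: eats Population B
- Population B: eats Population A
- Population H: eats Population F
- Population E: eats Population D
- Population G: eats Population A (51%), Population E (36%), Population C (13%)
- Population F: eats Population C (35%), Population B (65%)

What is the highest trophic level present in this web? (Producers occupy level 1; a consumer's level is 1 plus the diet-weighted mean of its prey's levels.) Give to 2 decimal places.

Population B: 1 + 1 = 2
Population C: 1 + 2 = 3
Population D: 1 + (0.41×1 + 0.43×2 + 0.16×3) = 2.75
Population E: 1 + 2.75 = 3.75
Population F: 1 + (0.35×3 + 0.65×2) = 3.35
Population G: 1 + (0.51×1 + 0.36×3.75 + 0.13×3) = 3.25
Population H: 1 + 3.35 = 4.35

4.35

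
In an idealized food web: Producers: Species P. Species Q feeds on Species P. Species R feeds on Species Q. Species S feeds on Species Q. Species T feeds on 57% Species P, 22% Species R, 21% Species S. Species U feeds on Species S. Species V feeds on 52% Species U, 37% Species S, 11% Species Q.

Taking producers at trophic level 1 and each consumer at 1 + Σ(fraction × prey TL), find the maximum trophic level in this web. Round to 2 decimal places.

Species Q: 1 + 1 = 2
Species R: 1 + 2 = 3
Species S: 1 + 2 = 3
Species T: 1 + (0.57×1 + 0.22×3 + 0.21×3) = 2.86
Species U: 1 + 3 = 4
Species V: 1 + (0.52×4 + 0.37×3 + 0.11×2) = 4.41

4.41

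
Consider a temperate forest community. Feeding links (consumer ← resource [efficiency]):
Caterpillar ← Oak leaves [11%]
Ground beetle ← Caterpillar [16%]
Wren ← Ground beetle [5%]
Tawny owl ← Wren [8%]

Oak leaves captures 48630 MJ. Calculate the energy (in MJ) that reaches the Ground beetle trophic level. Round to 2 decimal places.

Caterpillar: 48630 × 0.11 = 5349.3 MJ
Ground beetle: 5349.3 × 0.16 = 855.888 MJ

855.89 MJ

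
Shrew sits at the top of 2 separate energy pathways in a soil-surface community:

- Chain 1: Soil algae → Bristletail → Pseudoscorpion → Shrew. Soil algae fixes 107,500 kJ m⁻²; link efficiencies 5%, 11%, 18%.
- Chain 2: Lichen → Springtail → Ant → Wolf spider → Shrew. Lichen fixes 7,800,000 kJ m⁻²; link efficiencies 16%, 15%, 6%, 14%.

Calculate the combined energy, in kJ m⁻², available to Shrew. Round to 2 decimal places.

1678.91 kJ m⁻²

Chain 1: 107500 × 0.05 × 0.11 × 0.18 = 106.425 kJ m⁻²
Chain 2: 7800000 × 0.16 × 0.15 × 0.06 × 0.14 = 1572.48 kJ m⁻²
Total at Shrew: 106.425 + 1572.48 = 1678.905 kJ m⁻²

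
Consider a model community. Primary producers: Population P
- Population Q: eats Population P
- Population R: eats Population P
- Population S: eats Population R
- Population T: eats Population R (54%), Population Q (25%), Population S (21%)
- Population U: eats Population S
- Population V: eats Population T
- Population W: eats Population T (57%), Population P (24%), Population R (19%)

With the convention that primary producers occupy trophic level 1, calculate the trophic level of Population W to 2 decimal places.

3.45

Population Q: 1 + 1 = 2
Population R: 1 + 1 = 2
Population S: 1 + 2 = 3
Population T: 1 + (0.54×2 + 0.25×2 + 0.21×3) = 3.21
Population U: 1 + 3 = 4
Population V: 1 + 3.21 = 4.21
Population W: 1 + (0.57×3.21 + 0.24×1 + 0.19×2) = 3.4497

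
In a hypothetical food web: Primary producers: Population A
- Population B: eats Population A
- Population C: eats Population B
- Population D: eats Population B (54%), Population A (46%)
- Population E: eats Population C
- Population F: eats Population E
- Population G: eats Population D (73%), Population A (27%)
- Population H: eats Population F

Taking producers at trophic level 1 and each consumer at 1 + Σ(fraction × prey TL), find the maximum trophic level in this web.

6

Population B: 1 + 1 = 2
Population C: 1 + 2 = 3
Population D: 1 + (0.54×2 + 0.46×1) = 2.54
Population E: 1 + 3 = 4
Population F: 1 + 4 = 5
Population G: 1 + (0.73×2.54 + 0.27×1) = 3.1242
Population H: 1 + 5 = 6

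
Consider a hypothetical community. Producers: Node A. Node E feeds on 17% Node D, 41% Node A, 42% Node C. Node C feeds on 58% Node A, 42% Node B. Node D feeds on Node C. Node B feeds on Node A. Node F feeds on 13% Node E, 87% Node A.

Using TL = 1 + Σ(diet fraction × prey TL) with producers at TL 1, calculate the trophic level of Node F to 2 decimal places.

2.26

Node B: 1 + 1 = 2
Node C: 1 + (0.58×1 + 0.42×2) = 2.42
Node D: 1 + 2.42 = 3.42
Node E: 1 + (0.17×3.42 + 0.41×1 + 0.42×2.42) = 3.0078
Node F: 1 + (0.13×3.0078 + 0.87×1) = 2.261014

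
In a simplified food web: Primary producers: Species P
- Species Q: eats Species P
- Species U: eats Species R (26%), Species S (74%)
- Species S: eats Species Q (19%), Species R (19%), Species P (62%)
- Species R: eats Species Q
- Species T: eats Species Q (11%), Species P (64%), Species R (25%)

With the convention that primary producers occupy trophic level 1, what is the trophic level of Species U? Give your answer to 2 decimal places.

3.68

Species Q: 1 + 1 = 2
Species R: 1 + 2 = 3
Species S: 1 + (0.19×2 + 0.19×3 + 0.62×1) = 2.57
Species T: 1 + (0.11×2 + 0.64×1 + 0.25×3) = 2.61
Species U: 1 + (0.26×3 + 0.74×2.57) = 3.6818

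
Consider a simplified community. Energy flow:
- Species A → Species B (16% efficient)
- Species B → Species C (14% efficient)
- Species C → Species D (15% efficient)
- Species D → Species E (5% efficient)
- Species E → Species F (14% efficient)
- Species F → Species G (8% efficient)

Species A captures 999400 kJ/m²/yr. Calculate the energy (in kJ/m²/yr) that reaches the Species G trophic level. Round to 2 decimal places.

Species B: 999400 × 0.16 = 159904 kJ/m²/yr
Species C: 159904 × 0.14 = 22386.56 kJ/m²/yr
Species D: 22386.56 × 0.15 = 3357.984 kJ/m²/yr
Species E: 3357.984 × 0.05 = 167.8992 kJ/m²/yr
Species F: 167.8992 × 0.14 = 23.505888 kJ/m²/yr
Species G: 23.505888 × 0.08 = 1.88047104 kJ/m²/yr

1.88 kJ/m²/yr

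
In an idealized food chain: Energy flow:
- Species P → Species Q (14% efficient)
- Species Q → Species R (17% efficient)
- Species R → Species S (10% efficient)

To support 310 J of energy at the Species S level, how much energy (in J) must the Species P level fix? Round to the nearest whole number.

Cumulative transfer efficiency: 0.14 × 0.17 × 0.1 = 0.00238
Species P energy = 310 / 0.00238 = 130252 J

130252 J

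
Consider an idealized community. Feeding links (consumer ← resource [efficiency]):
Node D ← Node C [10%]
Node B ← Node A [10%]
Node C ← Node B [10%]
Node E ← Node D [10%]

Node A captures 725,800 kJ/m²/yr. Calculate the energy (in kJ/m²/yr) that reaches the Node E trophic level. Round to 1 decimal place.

72.6 kJ/m²/yr

Node B: 725800 × 0.1 = 72580 kJ/m²/yr
Node C: 72580 × 0.1 = 7258 kJ/m²/yr
Node D: 7258 × 0.1 = 725.8 kJ/m²/yr
Node E: 725.8 × 0.1 = 72.58 kJ/m²/yr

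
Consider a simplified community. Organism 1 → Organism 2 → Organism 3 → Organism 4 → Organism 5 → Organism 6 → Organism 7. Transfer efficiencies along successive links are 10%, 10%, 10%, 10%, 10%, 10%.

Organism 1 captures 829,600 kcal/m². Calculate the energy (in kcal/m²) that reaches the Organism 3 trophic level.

Organism 2: 829600 × 0.1 = 82960 kcal/m²
Organism 3: 82960 × 0.1 = 8296 kcal/m²

8296 kcal/m²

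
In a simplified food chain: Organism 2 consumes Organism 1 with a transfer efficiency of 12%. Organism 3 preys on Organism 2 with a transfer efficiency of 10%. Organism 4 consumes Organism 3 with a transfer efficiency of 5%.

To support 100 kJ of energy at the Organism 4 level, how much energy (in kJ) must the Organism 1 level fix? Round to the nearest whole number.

Cumulative transfer efficiency: 0.12 × 0.1 × 0.05 = 0.0006
Organism 1 energy = 100 / 0.0006 = 166667 kJ

166667 kJ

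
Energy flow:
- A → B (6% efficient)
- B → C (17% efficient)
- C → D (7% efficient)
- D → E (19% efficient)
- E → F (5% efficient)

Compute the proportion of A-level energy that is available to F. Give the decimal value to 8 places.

0.00000678

Product of link efficiencies: 0.06 × 0.17 × 0.07 × 0.19 × 0.05 = 0.000006783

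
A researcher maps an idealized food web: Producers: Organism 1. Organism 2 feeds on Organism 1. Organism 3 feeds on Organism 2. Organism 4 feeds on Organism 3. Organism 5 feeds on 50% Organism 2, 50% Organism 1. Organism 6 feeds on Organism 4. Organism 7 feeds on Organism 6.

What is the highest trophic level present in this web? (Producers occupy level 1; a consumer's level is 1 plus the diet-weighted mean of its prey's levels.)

Organism 2: 1 + 1 = 2
Organism 3: 1 + 2 = 3
Organism 4: 1 + 3 = 4
Organism 5: 1 + (0.5×2 + 0.5×1) = 2.5
Organism 6: 1 + 4 = 5
Organism 7: 1 + 5 = 6

6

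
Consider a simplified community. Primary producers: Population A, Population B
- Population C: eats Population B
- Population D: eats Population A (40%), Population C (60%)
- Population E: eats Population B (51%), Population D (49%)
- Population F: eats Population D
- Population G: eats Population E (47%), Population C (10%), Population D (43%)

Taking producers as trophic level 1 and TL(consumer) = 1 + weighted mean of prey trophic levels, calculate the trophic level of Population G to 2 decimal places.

3.63

Population C: 1 + 1 = 2
Population D: 1 + (0.4×1 + 0.6×2) = 2.6
Population E: 1 + (0.51×1 + 0.49×2.6) = 2.784
Population F: 1 + 2.6 = 3.6
Population G: 1 + (0.47×2.784 + 0.1×2 + 0.43×2.6) = 3.62648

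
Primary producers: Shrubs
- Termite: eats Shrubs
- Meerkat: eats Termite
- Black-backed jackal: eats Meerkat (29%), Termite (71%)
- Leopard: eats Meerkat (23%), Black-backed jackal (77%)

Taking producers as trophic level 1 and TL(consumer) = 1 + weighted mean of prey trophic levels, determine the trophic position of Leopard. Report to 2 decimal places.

4.22

Termite: 1 + 1 = 2
Meerkat: 1 + 2 = 3
Black-backed jackal: 1 + (0.29×3 + 0.71×2) = 3.29
Leopard: 1 + (0.23×3 + 0.77×3.29) = 4.2233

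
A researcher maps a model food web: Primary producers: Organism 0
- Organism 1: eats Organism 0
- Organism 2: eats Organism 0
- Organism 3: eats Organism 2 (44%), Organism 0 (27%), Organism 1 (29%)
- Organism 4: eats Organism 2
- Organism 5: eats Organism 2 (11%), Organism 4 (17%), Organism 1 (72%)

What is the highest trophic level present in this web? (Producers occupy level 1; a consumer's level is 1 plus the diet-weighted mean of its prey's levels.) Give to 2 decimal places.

Organism 1: 1 + 1 = 2
Organism 2: 1 + 1 = 2
Organism 3: 1 + (0.44×2 + 0.27×1 + 0.29×2) = 2.73
Organism 4: 1 + 2 = 3
Organism 5: 1 + (0.11×2 + 0.17×3 + 0.72×2) = 3.17

3.17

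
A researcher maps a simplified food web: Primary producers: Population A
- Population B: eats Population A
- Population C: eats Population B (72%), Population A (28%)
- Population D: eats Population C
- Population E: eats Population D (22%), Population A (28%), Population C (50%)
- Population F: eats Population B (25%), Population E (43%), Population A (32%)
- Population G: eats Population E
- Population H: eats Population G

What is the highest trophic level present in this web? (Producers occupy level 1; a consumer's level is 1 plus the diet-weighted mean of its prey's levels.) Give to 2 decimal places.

5.46

Population B: 1 + 1 = 2
Population C: 1 + (0.72×2 + 0.28×1) = 2.72
Population D: 1 + 2.72 = 3.72
Population E: 1 + (0.22×3.72 + 0.28×1 + 0.5×2.72) = 3.4584
Population F: 1 + (0.25×2 + 0.43×3.4584 + 0.32×1) = 3.307112
Population G: 1 + 3.4584 = 4.4584
Population H: 1 + 4.4584 = 5.4584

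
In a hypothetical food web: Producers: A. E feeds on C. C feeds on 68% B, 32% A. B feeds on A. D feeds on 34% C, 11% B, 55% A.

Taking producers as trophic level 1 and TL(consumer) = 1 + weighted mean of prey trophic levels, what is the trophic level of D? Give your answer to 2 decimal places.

B: 1 + 1 = 2
C: 1 + (0.68×2 + 0.32×1) = 2.68
D: 1 + (0.34×2.68 + 0.11×2 + 0.55×1) = 2.6812
E: 1 + 2.68 = 3.68

2.68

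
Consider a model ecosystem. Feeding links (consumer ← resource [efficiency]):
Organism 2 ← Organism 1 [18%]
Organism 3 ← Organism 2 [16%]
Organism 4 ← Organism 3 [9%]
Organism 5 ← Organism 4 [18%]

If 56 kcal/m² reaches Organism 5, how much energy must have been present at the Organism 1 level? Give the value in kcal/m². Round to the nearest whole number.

120027 kcal/m²

Cumulative transfer efficiency: 0.18 × 0.16 × 0.09 × 0.18 = 0.00046656
Organism 1 energy = 56 / 0.00046656 = 120027 kcal/m²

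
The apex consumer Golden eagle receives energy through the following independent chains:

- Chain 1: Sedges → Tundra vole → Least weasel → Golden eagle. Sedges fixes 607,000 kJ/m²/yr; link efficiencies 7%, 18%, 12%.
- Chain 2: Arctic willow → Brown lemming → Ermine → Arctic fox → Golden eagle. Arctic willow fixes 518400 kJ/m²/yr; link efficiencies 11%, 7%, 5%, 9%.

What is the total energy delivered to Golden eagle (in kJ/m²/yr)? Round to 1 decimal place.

935.7 kJ/m²/yr

Chain 1: 607000 × 0.07 × 0.18 × 0.12 = 917.784 kJ/m²/yr
Chain 2: 518400 × 0.11 × 0.07 × 0.05 × 0.09 = 17.96256 kJ/m²/yr
Total at Golden eagle: 917.784 + 17.96256 = 935.74656 kJ/m²/yr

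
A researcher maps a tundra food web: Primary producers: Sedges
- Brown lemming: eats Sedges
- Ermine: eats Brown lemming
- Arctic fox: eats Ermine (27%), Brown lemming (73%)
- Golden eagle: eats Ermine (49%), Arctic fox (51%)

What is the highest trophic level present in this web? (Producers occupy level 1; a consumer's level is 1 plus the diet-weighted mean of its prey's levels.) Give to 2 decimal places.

4.14

Brown lemming: 1 + 1 = 2
Ermine: 1 + 2 = 3
Arctic fox: 1 + (0.27×3 + 0.73×2) = 3.27
Golden eagle: 1 + (0.49×3 + 0.51×3.27) = 4.1377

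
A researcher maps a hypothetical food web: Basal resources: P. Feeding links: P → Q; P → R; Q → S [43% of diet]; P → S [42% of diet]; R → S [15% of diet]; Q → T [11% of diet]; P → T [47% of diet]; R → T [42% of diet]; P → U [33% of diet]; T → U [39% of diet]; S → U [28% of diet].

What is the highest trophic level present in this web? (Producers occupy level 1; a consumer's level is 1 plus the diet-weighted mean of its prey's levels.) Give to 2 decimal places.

3.04

Q: 1 + 1 = 2
R: 1 + 1 = 2
S: 1 + (0.43×2 + 0.42×1 + 0.15×2) = 2.58
T: 1 + (0.11×2 + 0.47×1 + 0.42×2) = 2.53
U: 1 + (0.33×1 + 0.39×2.53 + 0.28×2.58) = 3.0391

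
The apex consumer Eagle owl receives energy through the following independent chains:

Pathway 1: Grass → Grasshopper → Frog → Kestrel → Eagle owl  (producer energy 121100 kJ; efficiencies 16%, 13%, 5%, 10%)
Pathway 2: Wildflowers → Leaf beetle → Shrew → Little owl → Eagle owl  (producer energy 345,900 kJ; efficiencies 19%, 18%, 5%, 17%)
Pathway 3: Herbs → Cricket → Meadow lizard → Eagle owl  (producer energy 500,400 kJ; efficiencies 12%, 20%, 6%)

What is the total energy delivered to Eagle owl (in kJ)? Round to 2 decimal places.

Pathway 1: 121100 × 0.16 × 0.13 × 0.05 × 0.1 = 12.5944 kJ
Pathway 2: 345900 × 0.19 × 0.18 × 0.05 × 0.17 = 100.55313 kJ
Pathway 3: 500400 × 0.12 × 0.2 × 0.06 = 720.576 kJ
Total at Eagle owl: 12.5944 + 100.55313 + 720.576 = 833.72353 kJ

833.72 kJ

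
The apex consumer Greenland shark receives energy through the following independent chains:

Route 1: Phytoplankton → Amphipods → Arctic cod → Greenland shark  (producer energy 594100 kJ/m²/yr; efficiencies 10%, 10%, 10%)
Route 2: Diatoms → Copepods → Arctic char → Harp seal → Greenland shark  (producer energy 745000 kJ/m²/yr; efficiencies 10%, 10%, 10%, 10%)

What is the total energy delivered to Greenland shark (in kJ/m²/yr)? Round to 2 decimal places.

Route 1: 594100 × 0.1 × 0.1 × 0.1 = 594.1 kJ/m²/yr
Route 2: 745000 × 0.1 × 0.1 × 0.1 × 0.1 = 74.5 kJ/m²/yr
Total at Greenland shark: 594.1 + 74.5 = 668.6 kJ/m²/yr

668.60 kJ/m²/yr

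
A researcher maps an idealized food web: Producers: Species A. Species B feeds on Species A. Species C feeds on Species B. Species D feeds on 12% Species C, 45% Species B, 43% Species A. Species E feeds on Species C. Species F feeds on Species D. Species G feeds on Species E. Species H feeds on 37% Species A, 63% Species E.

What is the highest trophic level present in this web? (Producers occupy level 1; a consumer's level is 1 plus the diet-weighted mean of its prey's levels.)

5

Species B: 1 + 1 = 2
Species C: 1 + 2 = 3
Species D: 1 + (0.12×3 + 0.45×2 + 0.43×1) = 2.69
Species E: 1 + 3 = 4
Species F: 1 + 2.69 = 3.69
Species G: 1 + 4 = 5
Species H: 1 + (0.37×1 + 0.63×4) = 3.89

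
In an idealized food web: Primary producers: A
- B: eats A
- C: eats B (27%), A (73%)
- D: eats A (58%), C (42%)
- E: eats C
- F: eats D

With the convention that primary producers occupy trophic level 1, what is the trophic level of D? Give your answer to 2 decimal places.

2.53

B: 1 + 1 = 2
C: 1 + (0.27×2 + 0.73×1) = 2.27
D: 1 + (0.58×1 + 0.42×2.27) = 2.5334
E: 1 + 2.27 = 3.27
F: 1 + 2.5334 = 3.5334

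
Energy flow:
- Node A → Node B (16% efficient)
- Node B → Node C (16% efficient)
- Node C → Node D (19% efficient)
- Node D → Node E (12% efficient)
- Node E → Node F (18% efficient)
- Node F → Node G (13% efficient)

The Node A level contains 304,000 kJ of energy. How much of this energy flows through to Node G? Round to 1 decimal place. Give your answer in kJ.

4.2 kJ

Node B: 304000 × 0.16 = 48640 kJ
Node C: 48640 × 0.16 = 7782.4 kJ
Node D: 7782.4 × 0.19 = 1478.656 kJ
Node E: 1478.656 × 0.12 = 177.43872 kJ
Node F: 177.43872 × 0.18 = 31.9389696 kJ
Node G: 31.9389696 × 0.13 = 4.152066048 kJ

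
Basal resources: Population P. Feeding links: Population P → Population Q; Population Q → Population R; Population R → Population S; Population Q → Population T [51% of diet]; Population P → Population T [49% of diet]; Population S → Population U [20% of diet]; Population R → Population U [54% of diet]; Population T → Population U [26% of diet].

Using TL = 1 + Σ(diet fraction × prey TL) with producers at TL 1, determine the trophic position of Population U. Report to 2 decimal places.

Population Q: 1 + 1 = 2
Population R: 1 + 2 = 3
Population S: 1 + 3 = 4
Population T: 1 + (0.51×2 + 0.49×1) = 2.51
Population U: 1 + (0.2×4 + 0.54×3 + 0.26×2.51) = 4.0726

4.07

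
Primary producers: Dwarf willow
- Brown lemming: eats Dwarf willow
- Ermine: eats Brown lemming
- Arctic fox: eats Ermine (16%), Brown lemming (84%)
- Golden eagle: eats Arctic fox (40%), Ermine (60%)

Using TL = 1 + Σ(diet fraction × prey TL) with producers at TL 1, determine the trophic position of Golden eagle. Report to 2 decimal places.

Brown lemming: 1 + 1 = 2
Ermine: 1 + 2 = 3
Arctic fox: 1 + (0.16×3 + 0.84×2) = 3.16
Golden eagle: 1 + (0.4×3.16 + 0.6×3) = 4.064

4.06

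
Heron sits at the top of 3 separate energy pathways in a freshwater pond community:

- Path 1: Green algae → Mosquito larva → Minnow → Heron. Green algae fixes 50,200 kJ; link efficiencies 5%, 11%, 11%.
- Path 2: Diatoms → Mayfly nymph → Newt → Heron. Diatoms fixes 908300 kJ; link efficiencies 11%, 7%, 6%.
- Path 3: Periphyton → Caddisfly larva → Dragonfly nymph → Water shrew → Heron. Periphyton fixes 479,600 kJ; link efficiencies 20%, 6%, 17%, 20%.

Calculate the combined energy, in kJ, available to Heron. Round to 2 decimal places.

645.68 kJ

Path 1: 50200 × 0.05 × 0.11 × 0.11 = 30.371 kJ
Path 2: 908300 × 0.11 × 0.07 × 0.06 = 419.6346 kJ
Path 3: 479600 × 0.2 × 0.06 × 0.17 × 0.2 = 195.6768 kJ
Total at Heron: 30.371 + 419.6346 + 195.6768 = 645.6824 kJ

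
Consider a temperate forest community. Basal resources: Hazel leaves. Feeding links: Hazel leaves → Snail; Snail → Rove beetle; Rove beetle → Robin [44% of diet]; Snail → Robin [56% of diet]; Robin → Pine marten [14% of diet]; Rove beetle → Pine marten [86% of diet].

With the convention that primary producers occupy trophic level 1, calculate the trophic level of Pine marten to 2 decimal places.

Snail: 1 + 1 = 2
Rove beetle: 1 + 2 = 3
Robin: 1 + (0.44×3 + 0.56×2) = 3.44
Pine marten: 1 + (0.14×3.44 + 0.86×3) = 4.0616

4.06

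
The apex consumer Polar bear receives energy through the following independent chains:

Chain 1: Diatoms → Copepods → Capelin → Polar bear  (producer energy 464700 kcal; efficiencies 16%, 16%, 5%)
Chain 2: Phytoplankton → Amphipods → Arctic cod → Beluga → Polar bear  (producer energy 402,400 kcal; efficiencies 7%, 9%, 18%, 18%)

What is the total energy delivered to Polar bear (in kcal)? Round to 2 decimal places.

Chain 1: 464700 × 0.16 × 0.16 × 0.05 = 594.816 kcal
Chain 2: 402400 × 0.07 × 0.09 × 0.18 × 0.18 = 82.137888 kcal
Total at Polar bear: 594.816 + 82.137888 = 676.953888 kcal

676.95 kcal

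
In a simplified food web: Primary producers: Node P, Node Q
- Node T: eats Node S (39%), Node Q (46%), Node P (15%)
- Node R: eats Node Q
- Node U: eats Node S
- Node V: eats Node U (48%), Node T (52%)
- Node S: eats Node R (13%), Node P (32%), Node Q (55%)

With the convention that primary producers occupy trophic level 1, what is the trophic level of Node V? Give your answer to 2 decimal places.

Node R: 1 + 1 = 2
Node S: 1 + (0.13×2 + 0.32×1 + 0.55×1) = 2.13
Node T: 1 + (0.39×2.13 + 0.46×1 + 0.15×1) = 2.4407
Node U: 1 + 2.13 = 3.13
Node V: 1 + (0.48×3.13 + 0.52×2.4407) = 3.771564

3.77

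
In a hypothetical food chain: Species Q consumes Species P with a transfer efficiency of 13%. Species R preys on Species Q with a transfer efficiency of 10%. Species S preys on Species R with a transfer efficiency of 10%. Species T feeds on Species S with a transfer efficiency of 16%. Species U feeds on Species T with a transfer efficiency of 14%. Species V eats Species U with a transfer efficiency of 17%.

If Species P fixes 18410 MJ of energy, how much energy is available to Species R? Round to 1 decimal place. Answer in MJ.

239.3 MJ

Species Q: 18410 × 0.13 = 2393.3 MJ
Species R: 2393.3 × 0.1 = 239.33 MJ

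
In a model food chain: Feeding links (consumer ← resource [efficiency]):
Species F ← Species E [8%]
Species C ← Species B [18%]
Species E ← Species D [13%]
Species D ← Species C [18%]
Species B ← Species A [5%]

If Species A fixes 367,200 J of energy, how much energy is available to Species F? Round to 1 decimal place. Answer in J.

Species B: 367200 × 0.05 = 18360 J
Species C: 18360 × 0.18 = 3304.8 J
Species D: 3304.8 × 0.18 = 594.864 J
Species E: 594.864 × 0.13 = 77.33232 J
Species F: 77.33232 × 0.08 = 6.1865856 J

6.2 J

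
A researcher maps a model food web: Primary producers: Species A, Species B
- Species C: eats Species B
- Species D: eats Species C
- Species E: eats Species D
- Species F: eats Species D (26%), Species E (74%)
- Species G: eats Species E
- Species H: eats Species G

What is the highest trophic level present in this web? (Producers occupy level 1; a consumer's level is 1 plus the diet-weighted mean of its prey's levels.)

6

Species C: 1 + 1 = 2
Species D: 1 + 2 = 3
Species E: 1 + 3 = 4
Species F: 1 + (0.26×3 + 0.74×4) = 4.74
Species G: 1 + 4 = 5
Species H: 1 + 5 = 6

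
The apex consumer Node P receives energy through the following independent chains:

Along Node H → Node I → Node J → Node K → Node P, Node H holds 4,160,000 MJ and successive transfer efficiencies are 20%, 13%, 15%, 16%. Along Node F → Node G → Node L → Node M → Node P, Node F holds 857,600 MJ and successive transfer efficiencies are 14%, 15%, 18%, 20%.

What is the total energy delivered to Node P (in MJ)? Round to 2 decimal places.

3244.19 MJ

Via Node H: 4160000 × 0.2 × 0.13 × 0.15 × 0.16 = 2595.84 MJ
Via Node F: 857600 × 0.14 × 0.15 × 0.18 × 0.2 = 648.3456 MJ
Total at Node P: 2595.84 + 648.3456 = 3244.1856 MJ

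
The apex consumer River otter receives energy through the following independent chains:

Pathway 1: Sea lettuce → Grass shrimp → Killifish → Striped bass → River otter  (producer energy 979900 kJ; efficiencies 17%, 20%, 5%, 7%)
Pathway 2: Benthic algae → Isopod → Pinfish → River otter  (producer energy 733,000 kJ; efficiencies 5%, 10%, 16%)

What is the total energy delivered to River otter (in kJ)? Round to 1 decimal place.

Pathway 1: 979900 × 0.17 × 0.2 × 0.05 × 0.07 = 116.6081 kJ
Pathway 2: 733000 × 0.05 × 0.1 × 0.16 = 586.4 kJ
Total at River otter: 116.6081 + 586.4 = 703.0081 kJ

703.0 kJ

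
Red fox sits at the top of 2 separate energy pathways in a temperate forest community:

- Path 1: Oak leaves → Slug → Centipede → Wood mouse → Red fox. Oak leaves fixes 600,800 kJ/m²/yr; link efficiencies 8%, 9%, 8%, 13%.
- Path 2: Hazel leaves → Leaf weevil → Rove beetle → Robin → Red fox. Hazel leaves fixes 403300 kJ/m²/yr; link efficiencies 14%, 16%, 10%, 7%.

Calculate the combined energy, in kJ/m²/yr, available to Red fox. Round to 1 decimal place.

Path 1: 600800 × 0.08 × 0.09 × 0.08 × 0.13 = 44.987904 kJ/m²/yr
Path 2: 403300 × 0.14 × 0.16 × 0.1 × 0.07 = 63.23744 kJ/m²/yr
Total at Red fox: 44.987904 + 63.23744 = 108.225344 kJ/m²/yr

108.2 kJ/m²/yr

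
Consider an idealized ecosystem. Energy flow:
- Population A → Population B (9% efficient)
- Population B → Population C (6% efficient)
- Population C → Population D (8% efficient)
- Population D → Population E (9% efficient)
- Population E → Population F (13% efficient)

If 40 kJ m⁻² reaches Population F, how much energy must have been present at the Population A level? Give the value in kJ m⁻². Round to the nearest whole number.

7913897 kJ m⁻²

Cumulative transfer efficiency: 0.09 × 0.06 × 0.08 × 0.09 × 0.13 = 0.0000050544
Population A energy = 40 / 0.0000050544 = 7913897 kJ m⁻²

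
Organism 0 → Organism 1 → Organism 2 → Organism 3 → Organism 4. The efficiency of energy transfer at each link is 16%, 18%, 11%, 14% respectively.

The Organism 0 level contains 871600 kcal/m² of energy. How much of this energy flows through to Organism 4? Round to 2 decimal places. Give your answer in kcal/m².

Organism 1: 871600 × 0.16 = 139456 kcal/m²
Organism 2: 139456 × 0.18 = 25102.08 kcal/m²
Organism 3: 25102.08 × 0.11 = 2761.2288 kcal/m²
Organism 4: 2761.2288 × 0.14 = 386.572032 kcal/m²

386.57 kcal/m²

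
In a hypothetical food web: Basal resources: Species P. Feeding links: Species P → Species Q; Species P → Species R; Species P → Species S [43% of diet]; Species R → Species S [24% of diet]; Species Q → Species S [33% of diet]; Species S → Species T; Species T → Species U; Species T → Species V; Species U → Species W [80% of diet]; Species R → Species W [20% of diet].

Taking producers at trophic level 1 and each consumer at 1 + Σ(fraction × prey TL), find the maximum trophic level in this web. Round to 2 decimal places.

Species Q: 1 + 1 = 2
Species R: 1 + 1 = 2
Species S: 1 + (0.43×1 + 0.24×2 + 0.33×2) = 2.57
Species T: 1 + 2.57 = 3.57
Species U: 1 + 3.57 = 4.57
Species V: 1 + 3.57 = 4.57
Species W: 1 + (0.8×4.57 + 0.2×2) = 5.056

5.06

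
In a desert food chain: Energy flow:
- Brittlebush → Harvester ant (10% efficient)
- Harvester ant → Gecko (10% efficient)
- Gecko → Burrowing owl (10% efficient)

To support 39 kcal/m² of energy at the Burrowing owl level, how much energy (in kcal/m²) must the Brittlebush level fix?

Cumulative transfer efficiency: 0.1 × 0.1 × 0.1 = 0.001
Brittlebush energy = 39 / 0.001 = 39000 kcal/m²

39000 kcal/m²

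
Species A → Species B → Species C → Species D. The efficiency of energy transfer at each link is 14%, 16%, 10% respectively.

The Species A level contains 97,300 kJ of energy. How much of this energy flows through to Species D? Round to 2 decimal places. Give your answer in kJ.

Species B: 97300 × 0.14 = 13622 kJ
Species C: 13622 × 0.16 = 2179.52 kJ
Species D: 2179.52 × 0.1 = 217.952 kJ

217.95 kJ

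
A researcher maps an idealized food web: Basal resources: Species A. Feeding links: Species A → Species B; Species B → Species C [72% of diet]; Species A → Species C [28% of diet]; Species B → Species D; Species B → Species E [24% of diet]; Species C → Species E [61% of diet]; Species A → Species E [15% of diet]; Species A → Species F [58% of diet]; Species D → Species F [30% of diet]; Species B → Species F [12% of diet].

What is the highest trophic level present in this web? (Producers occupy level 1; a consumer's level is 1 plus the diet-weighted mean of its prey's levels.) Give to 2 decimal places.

3.29

Species B: 1 + 1 = 2
Species C: 1 + (0.72×2 + 0.28×1) = 2.72
Species D: 1 + 2 = 3
Species E: 1 + (0.24×2 + 0.61×2.72 + 0.15×1) = 3.2892
Species F: 1 + (0.58×1 + 0.3×3 + 0.12×2) = 2.72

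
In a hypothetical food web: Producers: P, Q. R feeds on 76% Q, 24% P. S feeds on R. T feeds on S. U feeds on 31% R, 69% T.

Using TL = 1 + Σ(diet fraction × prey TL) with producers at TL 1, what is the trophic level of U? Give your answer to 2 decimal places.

4.38

R: 1 + (0.76×1 + 0.24×1) = 2
S: 1 + 2 = 3
T: 1 + 3 = 4
U: 1 + (0.31×2 + 0.69×4) = 4.38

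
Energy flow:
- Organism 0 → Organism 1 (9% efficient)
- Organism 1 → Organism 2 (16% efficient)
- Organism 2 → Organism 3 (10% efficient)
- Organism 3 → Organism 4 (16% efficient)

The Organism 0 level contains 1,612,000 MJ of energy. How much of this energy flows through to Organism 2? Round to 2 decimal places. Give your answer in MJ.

Organism 1: 1612000 × 0.09 = 145080 MJ
Organism 2: 145080 × 0.16 = 23212.8 MJ

23212.80 MJ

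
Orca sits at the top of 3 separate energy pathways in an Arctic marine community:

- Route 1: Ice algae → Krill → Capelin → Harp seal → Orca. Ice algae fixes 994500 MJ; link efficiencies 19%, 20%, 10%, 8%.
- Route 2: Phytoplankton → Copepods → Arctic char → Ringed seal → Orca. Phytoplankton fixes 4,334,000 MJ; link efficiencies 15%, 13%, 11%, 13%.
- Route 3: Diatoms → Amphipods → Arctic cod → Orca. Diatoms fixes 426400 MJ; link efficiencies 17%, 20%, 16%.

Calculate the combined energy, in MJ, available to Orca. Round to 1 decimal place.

3830.5 MJ

Route 1: 994500 × 0.19 × 0.2 × 0.1 × 0.08 = 302.328 MJ
Route 2: 4334000 × 0.15 × 0.13 × 0.11 × 0.13 = 1208.5359 MJ
Route 3: 426400 × 0.17 × 0.2 × 0.16 = 2319.616 MJ
Total at Orca: 302.328 + 1208.5359 + 2319.616 = 3830.4799 MJ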